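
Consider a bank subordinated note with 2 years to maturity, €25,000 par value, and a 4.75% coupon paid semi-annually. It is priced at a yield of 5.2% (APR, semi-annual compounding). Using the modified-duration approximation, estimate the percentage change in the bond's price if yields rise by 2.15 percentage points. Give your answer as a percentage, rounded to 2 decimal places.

-4.05%

Periodic yield y = 0.026. Modified duration first:
  t   CF        PV=CF/(1+0.026)^t    t·PV
  1       593.75       578.7037       578.7037
  2       593.75       564.0387     1,128.0774
  3       593.75       549.7453     1,649.2360
  4    25,593.75    23,096.4100    92,385.6400
  Σ                 24,788.8977    95,741.6570
P = 24,788.8977; D_Mac = 3.86228 half-year periods = 1.93114 yrs; D_mod = 1.93114/(1+0.026) = 1.88220 yrs.
ΔP/P ≈ -D_mod · Δy = -1.88220 × (+0.0215) = -0.040467 = -4.0467%.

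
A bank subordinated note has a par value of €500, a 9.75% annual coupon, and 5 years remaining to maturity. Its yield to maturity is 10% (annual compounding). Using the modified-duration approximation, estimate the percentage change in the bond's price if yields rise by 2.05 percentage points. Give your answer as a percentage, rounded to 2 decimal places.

Periodic yield y = 0.1. Modified duration first:
  t   CF        PV=CF/(1+0.1)^t    t·PV
  1        48.75        44.3182        44.3182
  2        48.75        40.2893        80.5785
  3        48.75        36.6266       109.8798
  4        48.75        33.2969       133.1876
  5       548.75       340.7306     1,703.6529
  Σ                    495.2615     2,071.6170
P = 495.2615; D_Mac = 4.18287 yrs; D_mod = 4.18287/(1+0.1) = 3.80261 yrs.
ΔP/P ≈ -D_mod · Δy = -3.80261 × (+0.0205) = -0.077954 = -7.7954%.

-7.80%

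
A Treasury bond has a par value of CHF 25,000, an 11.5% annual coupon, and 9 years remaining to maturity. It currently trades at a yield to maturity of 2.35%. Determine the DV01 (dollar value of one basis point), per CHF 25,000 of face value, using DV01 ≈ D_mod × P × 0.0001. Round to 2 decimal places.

CHF 28.76

Periodic yield y = 0.0235.
  t   CF        PV=CF/(1+0.0235)^t    t·PV
  1     2,875.00     2,808.9888     2,808.9888
  2     2,875.00     2,744.4932     5,488.9863
  3     2,875.00     2,681.4784     8,044.4353
  4     2,875.00     2,619.9105    10,479.6421
  5     2,875.00     2,559.7563    12,798.7813
  6     2,875.00     2,500.9832    15,005.8989
  7     2,875.00     2,443.5595    17,104.9166
  8     2,875.00     2,387.4543    19,099.6347
  9    27,875.00    22,616.4404   203,547.9639
  Σ                 43,363.0646   294,379.2479
P = 43,363.0646; D_Mac = 6.78871 yrs; D_mod = 6.63284 yrs.
DV01 ≈ 6.63284 × 43,363.0646 × 0.0001 = 28.762017.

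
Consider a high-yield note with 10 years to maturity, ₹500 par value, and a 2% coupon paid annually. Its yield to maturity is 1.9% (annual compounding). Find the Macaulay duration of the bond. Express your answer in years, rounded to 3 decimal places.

9.167 years

Periodic yield y = 0.019. Discount each cash flow and weight by its year:
  t   CF        PV=CF/(1+0.019)^t    t·PV
  1        10.00         9.8135         9.8135
  2        10.00         9.6306        19.2611
  3        10.00         9.4510        28.3530
  4        10.00         9.2748        37.0991
  5        10.00         9.1018        45.5092
  6        10.00         8.9321        53.5928
  7        10.00         8.7656        61.3591
  8        10.00         8.6021        68.8171
  9        10.00         8.4417        75.9757
  10      510.00       422.5016     4,225.0158
  Σ                    504.5149     4,624.7964
Price P = Σ PV = 504.5149.
Macaulay duration = Σ(t·PV) / P = 4,624.7964 / 504.5149 = 9.16682 years.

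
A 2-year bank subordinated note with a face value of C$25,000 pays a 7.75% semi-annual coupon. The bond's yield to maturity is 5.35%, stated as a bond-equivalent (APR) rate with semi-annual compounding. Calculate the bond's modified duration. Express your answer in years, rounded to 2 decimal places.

1.84 years

Periodic yield y = 0.02675. First find Macaulay duration:
  t   CF        PV=CF/(1+0.02675)^t    t·PV
  1       968.75       943.5111       943.5111
  2       968.75       918.9297     1,837.8594
  3       968.75       894.9888     2,684.9663
  4    25,968.75    23,366.4211    93,465.6845
  Σ                 26,123.8507    98,932.0212
P = 26,123.8507; Macaulay duration = 98,932.0212 / 26,123.8507 = 3.78704 half-year periods = 1.89352 years.
Modified duration = D_Mac / (1 + y) = 1.89352 / 1.02675 = 1.84419 years.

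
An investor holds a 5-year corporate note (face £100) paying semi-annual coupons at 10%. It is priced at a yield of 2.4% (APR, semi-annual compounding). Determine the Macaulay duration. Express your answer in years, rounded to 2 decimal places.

4.21 years

Periodic yield y = 0.012. Discount each cash flow and weight by its period:
  t   CF        PV=CF/(1+0.012)^t    t·PV
  1         5.00         4.9407         4.9407
  2         5.00         4.8821         9.7643
  3         5.00         4.8242        14.4727
  4         5.00         4.7670        19.0681
  5         5.00         4.7105        23.5525
  6         5.00         4.6546        27.9279
  7         5.00         4.5995        32.1962
  8         5.00         4.5449        36.3593
  9         5.00         4.4910        40.4192
  10      105.00        93.1932       931.9319
  Σ                    135.6078     1,140.6328
Price P = Σ PV = 135.6078.
Macaulay duration = Σ(t·PV) / P = 1,140.6328 / 135.6078 = 8.41126 half-year periods.
In years: 8.41126 / 2 = 4.20563 years.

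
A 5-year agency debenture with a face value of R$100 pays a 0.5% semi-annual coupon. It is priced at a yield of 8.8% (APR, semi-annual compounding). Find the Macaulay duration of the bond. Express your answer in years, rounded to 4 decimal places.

Periodic yield y = 0.044. Discount each cash flow and weight by its period:
  t   CF        PV=CF/(1+0.044)^t    t·PV
  1         0.25         0.2395         0.2395
  2         0.25         0.2294         0.4587
  3         0.25         0.2197         0.6591
  4         0.25         0.2104         0.8418
  5         0.25         0.2016         1.0079
  6         0.25         0.1931         1.1585
  7         0.25         0.1849         1.2946
  8         0.25         0.1771         1.4172
  9         0.25         0.1697         1.5271
  10      100.25        65.1748       651.7475
  Σ                     67.0002       660.3519
Price P = Σ PV = 67.0002.
Macaulay duration = Σ(t·PV) / P = 660.3519 / 67.0002 = 9.85597 half-year periods.
In years: 9.85597 / 2 = 4.92799 years.

4.9280 years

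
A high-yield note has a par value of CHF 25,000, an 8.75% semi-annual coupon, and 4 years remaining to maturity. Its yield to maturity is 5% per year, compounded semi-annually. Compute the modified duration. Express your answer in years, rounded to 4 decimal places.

Periodic yield y = 0.025. First find Macaulay duration:
  t   CF        PV=CF/(1+0.025)^t    t·PV
  1     1,093.75     1,067.0732     1,067.0732
  2     1,093.75     1,041.0470     2,082.0940
  3     1,093.75     1,015.6556     3,046.9668
  4     1,093.75       990.8835     3,963.5341
  5     1,093.75       966.7156     4,833.5781
  6     1,093.75       943.1372     5,658.8232
  7     1,093.75       920.1339     6,440.9370
  8    26,093.75    21,416.3558   171,330.8467
  Σ                 28,361.0018   198,423.8530
P = 28,361.0018; Macaulay duration = 198,423.8530 / 28,361.0018 = 6.99636 half-year periods = 3.49818 years.
Modified duration = D_Mac / (1 + y) = 3.49818 / 1.025 = 3.41286 years.

3.4129 years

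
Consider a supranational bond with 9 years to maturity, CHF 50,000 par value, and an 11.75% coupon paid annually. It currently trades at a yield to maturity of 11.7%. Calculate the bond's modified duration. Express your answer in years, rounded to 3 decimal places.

Periodic yield y = 0.117. First find Macaulay duration:
  t   CF        PV=CF/(1+0.117)^t    t·PV
  1     5,875.00     5,259.6240     5,259.6240
  2     5,875.00     4,708.7055     9,417.4109
  3     5,875.00     4,215.4928    12,646.4784
  4     5,875.00     3,773.9416    15,095.7665
  5     5,875.00     3,378.6407    16,893.2033
  6     5,875.00     3,024.7455    18,148.4727
  7     5,875.00     2,707.9189    18,955.4325
  8     5,875.00     2,424.2784    19,394.2269
  9    55,875.00    20,641.3918   185,772.5265
  Σ                 50,134.7391   301,583.1418
P = 50,134.7391; Macaulay duration = 301,583.1418 / 50,134.7391 = 6.01545 years.
Modified duration = D_Mac / (1 + y) = 6.01545 / 1.117 = 5.38536 years.

5.385 years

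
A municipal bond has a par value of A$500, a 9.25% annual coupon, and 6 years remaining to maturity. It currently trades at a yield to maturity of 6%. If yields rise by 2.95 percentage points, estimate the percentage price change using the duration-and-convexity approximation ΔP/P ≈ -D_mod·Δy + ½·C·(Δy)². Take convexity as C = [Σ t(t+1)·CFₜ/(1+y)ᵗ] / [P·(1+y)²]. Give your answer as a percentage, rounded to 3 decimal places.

-12.533%

With y = 0.06:
  t   CF        PV=CF/(1+0.06)^t    t·PV        t(t+1)·PV
  1        46.25        43.6321        43.6321          87.2642
  2        46.25        41.1623        82.3247         246.9740
  3        46.25        38.8324       116.4972         465.9887
  4        46.25        36.6343       146.5373         732.6866
  5        46.25        34.5607       172.8035       1,036.8207
  6       546.25       385.0847     2,310.5082      16,173.5572
  Σ                    579.9065     2,872.3029      18,743.2914
P = 579.9065; D_Mac = 4.95304 yrs; D_mod = 4.67268 yrs; C = 28.76578.
Duration effect: -4.67268 × (+0.0295) = -0.137844
Convexity effect: 0.5 × 28.76578 × (0.0295)² = +0.0125167
ΔP/P ≈ -0.137844 + 0.0125167 = -0.125327 = -12.5327%.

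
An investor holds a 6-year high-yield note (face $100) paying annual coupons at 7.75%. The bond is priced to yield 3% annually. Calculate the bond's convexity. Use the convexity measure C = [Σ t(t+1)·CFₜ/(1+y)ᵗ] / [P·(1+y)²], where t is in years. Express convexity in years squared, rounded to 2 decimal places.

32.03

With y = 0.03:
  t   CF        PV=CF/(1+0.03)^t    t·PV        t(t+1)·PV
  1         7.75         7.5243         7.5243          15.0485
  2         7.75         7.3051        14.6102          43.8307
  3         7.75         7.0923        21.2770          85.1082
  4         7.75         6.8858        27.5431         137.7155
  5         7.75         6.6852        33.4261         200.5565
  6       107.75        90.2389       541.4336       3,790.0350
  Σ                    125.7317       645.8143       4,272.2945
P = 125.7317.
Convexity = Σ t(t+1)·PV / [P·(1+y)²] = 4,272.2945 / (125.7317 × 1.060900) = 32.02890.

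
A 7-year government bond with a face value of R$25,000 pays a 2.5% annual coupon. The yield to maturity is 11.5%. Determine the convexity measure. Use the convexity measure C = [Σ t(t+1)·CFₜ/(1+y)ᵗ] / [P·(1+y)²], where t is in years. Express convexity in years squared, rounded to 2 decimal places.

With y = 0.115:
  t   CF        PV=CF/(1+0.115)^t    t·PV        t(t+1)·PV
  1       625.00       560.5381       560.5381       1,121.0762
  2       625.00       502.7248     1,005.4495       3,016.3486
  3       625.00       450.8742     1,352.6227       5,410.4908
  4       625.00       404.3715     1,617.4860       8,087.4302
  5       625.00       362.6650     1,813.3251      10,879.9509
  6       625.00       325.2601     1,951.5607      13,660.9249
  7    25,625.00    11,960.2375    83,721.6622     669,773.2979
  Σ                 14,566.6712    92,022.6445     711,949.5195
P = 14,566.6712.
Convexity = Σ t(t+1)·PV / [P·(1+y)²] = 711,949.5195 / (14,566.6712 × 1.243225) = 39.31327.

39.31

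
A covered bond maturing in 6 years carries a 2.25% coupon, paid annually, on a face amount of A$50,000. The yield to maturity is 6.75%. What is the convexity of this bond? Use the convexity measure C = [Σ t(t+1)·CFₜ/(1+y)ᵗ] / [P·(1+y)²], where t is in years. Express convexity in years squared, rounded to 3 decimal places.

With y = 0.0675:
  t   CF        PV=CF/(1+0.0675)^t    t·PV        t(t+1)·PV
  1     1,125.00     1,053.8642     1,053.8642       2,107.7283
  2     1,125.00       987.2264     1,974.4528       5,923.3583
  3     1,125.00       924.8022     2,774.4067      11,097.6268
  4     1,125.00       866.3253     3,465.3011      17,326.5056
  5     1,125.00       811.5459     4,057.7296      24,346.3779
  6    51,125.00    34,548.2472   207,289.4834   1,451,026.3838
  Σ                 39,192.0112   220,615.2378   1,511,827.9808
P = 39,192.0112.
Convexity = Σ t(t+1)·PV / [P·(1+y)²] = 1,511,827.9808 / (39,192.0112 × 1.139556) = 33.85081.

33.851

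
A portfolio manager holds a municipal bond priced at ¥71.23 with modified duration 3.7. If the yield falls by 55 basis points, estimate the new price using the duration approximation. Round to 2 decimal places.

Duration approximation: ΔP/P ≈ -D_mod · Δy = -3.7 × (-0.0055) = +0.020350.
New price ≈ 71.23 × (1 + 0.020350) = 72.6795305.

¥72.68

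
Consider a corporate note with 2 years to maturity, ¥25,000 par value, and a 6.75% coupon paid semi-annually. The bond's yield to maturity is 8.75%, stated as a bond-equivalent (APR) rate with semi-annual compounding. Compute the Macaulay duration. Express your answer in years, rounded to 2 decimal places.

1.90 years

Periodic yield y = 0.04375. Discount each cash flow and weight by its period:
  t   CF        PV=CF/(1+0.04375)^t    t·PV
  1       843.75       808.3832       808.3832
  2       843.75       774.4989     1,548.9978
  3       843.75       742.0349     2,226.1046
  4    25,843.75    21,775.5723    87,102.2891
  Σ                 24,100.4893    91,685.7748
Price P = Σ PV = 24,100.4893.
Macaulay duration = Σ(t·PV) / P = 91,685.7748 / 24,100.4893 = 3.80431 half-year periods.
In years: 3.80431 / 2 = 1.90216 years.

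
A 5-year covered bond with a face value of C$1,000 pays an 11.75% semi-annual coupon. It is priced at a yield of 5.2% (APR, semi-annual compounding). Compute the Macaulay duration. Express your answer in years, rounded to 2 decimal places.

4.06 years

Periodic yield y = 0.026. Discount each cash flow and weight by its period:
  t   CF        PV=CF/(1+0.026)^t    t·PV
  1        58.75        57.2612        57.2612
  2        58.75        55.8101       111.6203
  3        58.75        54.3959       163.1876
  4        58.75        53.0174       212.0696
  5        58.75        51.6739       258.3694
  6        58.75        50.3644       302.1864
  7        58.75        49.0881       343.6168
  8        58.75        47.8442       382.7533
  9        58.75        46.6317       419.6857
  10    1,058.75       819.0677     8,190.6773
  Σ                  1,285.1546    10,441.4276
Price P = Σ PV = 1,285.1546.
Macaulay duration = Σ(t·PV) / P = 10,441.4276 / 1,285.1546 = 8.12465 half-year periods.
In years: 8.12465 / 2 = 4.06232 years.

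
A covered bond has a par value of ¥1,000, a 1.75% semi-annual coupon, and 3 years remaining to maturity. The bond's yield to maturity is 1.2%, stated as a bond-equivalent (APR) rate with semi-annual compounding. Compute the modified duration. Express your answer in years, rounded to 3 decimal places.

Periodic yield y = 0.006. First find Macaulay duration:
  t   CF        PV=CF/(1+0.006)^t    t·PV
  1         8.75         8.6978         8.6978
  2         8.75         8.6459        17.2919
  3         8.75         8.5944        25.7831
  4         8.75         8.5431        34.1725
  5         8.75         8.4922        42.4608
  6     1,008.75       973.1856     5,839.1135
  Σ                  1,016.1590     5,967.5195
P = 1,016.1590; Macaulay duration = 5,967.5195 / 1,016.1590 = 5.87262 half-year periods = 2.93631 years.
Modified duration = D_Mac / (1 + y) = 2.93631 / 1.006 = 2.91880 years.

2.919 years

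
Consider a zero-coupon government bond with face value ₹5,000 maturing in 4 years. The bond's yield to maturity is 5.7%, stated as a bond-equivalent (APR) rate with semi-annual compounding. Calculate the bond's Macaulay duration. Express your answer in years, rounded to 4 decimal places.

4.0000 years

A zero-coupon bond has a single cash flow at maturity, so its Macaulay duration equals its maturity: 4 years.
(Equivalently: 8 semi-annual periods ÷ 2 = 4 years.)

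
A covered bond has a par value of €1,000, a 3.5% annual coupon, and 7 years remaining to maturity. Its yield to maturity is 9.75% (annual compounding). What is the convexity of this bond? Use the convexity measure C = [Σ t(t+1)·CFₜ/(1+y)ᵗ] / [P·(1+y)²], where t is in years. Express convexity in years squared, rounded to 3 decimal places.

39.234

With y = 0.0975:
  t   CF        PV=CF/(1+0.0975)^t    t·PV        t(t+1)·PV
  1        35.00        31.8907        31.8907          63.7813
  2        35.00        29.0575        58.1151         174.3453
  3        35.00        26.4761        79.4284         317.7135
  4        35.00        24.1240        96.4961         482.4807
  5        35.00        21.9809       109.9045         659.4269
  6        35.00        20.0282       120.1689         841.1824
  7     1,035.00       539.6456     3,777.5193      30,220.1541
  Σ                    693.2030     4,273.5229      32,759.0842
P = 693.2030.
Convexity = Σ t(t+1)·PV / [P·(1+y)²] = 32,759.0842 / (693.2030 × 1.204506) = 39.23397.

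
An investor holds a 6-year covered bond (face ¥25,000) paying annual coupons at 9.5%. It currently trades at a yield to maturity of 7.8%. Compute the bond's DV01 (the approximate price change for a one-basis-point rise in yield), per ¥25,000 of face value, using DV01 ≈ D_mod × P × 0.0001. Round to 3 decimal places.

¥12.229

Periodic yield y = 0.078.
  t   CF        PV=CF/(1+0.078)^t    t·PV
  1     2,375.00     2,203.1540     2,203.1540
  2     2,375.00     2,043.7421     4,087.4842
  3     2,375.00     1,895.8647     5,687.5940
  4     2,375.00     1,758.6871     7,034.7483
  5     2,375.00     1,631.4351     8,157.1756
  6    27,375.00    17,443.8186   104,662.9118
  Σ                 26,976.7016   131,833.0679
P = 26,976.7016; D_Mac = 4.88692 yrs; D_mod = 4.53332 yrs.
DV01 ≈ 4.53332 × 26,976.7016 × 0.0001 = 12.229413.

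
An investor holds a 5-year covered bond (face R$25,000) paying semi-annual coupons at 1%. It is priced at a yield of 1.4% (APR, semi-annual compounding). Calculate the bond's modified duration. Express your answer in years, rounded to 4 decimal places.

4.8542 years

Periodic yield y = 0.007. First find Macaulay duration:
  t   CF        PV=CF/(1+0.007)^t    t·PV
  1       125.00       124.1311       124.1311
  2       125.00       123.2682       246.5364
  3       125.00       122.4113       367.2340
  4       125.00       121.5604       486.2416
  5       125.00       120.7154       603.5770
  6       125.00       119.8763       719.2576
  7       125.00       119.0430       833.3007
  8       125.00       118.2155       945.7236
  9       125.00       117.3937     1,056.5433
  10   25,125.00    23,432.1082   234,321.0824
  Σ                 24,518.7230   239,703.6277
P = 24,518.7230; Macaulay duration = 239,703.6277 / 24,518.7230 = 9.77635 half-year periods = 4.88818 years.
Modified duration = D_Mac / (1 + y) = 4.88818 / 1.007 = 4.85420 years.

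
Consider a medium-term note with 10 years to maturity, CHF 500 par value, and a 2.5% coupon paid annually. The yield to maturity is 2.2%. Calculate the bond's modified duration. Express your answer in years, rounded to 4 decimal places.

Periodic yield y = 0.022. First find Macaulay duration:
  t   CF        PV=CF/(1+0.022)^t    t·PV
  1        12.50        12.2309        12.2309
  2        12.50        11.9676        23.9353
  3        12.50        11.7100        35.1300
  4        12.50        11.4579        45.8317
  5        12.50        11.2113        56.0564
  6        12.50        10.9699        65.8197
  7        12.50        10.7338        75.1366
  8        12.50        10.5027        84.0220
  9        12.50        10.2767        92.4899
  10      512.50       412.2730     4,122.7302
  Σ                    513.3340     4,613.3828
P = 513.3340; Macaulay duration = 4,613.3828 / 513.3340 = 8.98710 years.
Modified duration = D_Mac / (1 + y) = 8.98710 / 1.022 = 8.79364 years.

8.7936 years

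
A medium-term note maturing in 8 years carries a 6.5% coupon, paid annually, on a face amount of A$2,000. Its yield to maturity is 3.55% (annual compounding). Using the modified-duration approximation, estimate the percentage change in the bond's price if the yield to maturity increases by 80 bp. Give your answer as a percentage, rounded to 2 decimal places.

-5.13%

Periodic yield y = 0.0355. Modified duration first:
  t   CF        PV=CF/(1+0.0355)^t    t·PV
  1       130.00       125.5432       125.5432
  2       130.00       121.2392       242.4784
  3       130.00       117.0828       351.2484
  4       130.00       113.0688       452.2754
  5       130.00       109.1925       545.9625
  6       130.00       105.4491       632.6944
  7       130.00       101.8340       712.8377
  8     2,130.00     1,611.3088    12,890.4704
  Σ                  2,404.7184    15,953.5104
P = 2,404.7184; D_Mac = 6.63425 yrs; D_mod = 6.63425/(1+0.0355) = 6.40681 yrs.
ΔP/P ≈ -D_mod · Δy = -6.40681 × (+0.008) = -0.051254 = -5.1254%.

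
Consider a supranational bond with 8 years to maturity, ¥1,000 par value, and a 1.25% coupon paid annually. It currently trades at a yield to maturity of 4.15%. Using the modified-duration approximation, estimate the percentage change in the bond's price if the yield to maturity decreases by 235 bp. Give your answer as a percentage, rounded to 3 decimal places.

+17.181%

Periodic yield y = 0.0415. Modified duration first:
  t   CF        PV=CF/(1+0.0415)^t    t·PV
  1        12.50        12.0019        12.0019
  2        12.50        11.5237        23.0474
  3        12.50        11.0645        33.1935
  4        12.50        10.6236        42.4945
  5        12.50        10.2003        51.0016
  6        12.50         9.7939        58.7632
  7        12.50         9.4036        65.8253
  8     1,012.50       731.3425     5,850.7403
  Σ                    805.9541     6,137.0678
P = 805.9541; D_Mac = 7.61466 yrs; D_mod = 7.61466/(1+0.0415) = 7.31125 yrs.
ΔP/P ≈ -D_mod · Δy = -7.31125 × (-0.0235) = +0.171814 = +17.1814%.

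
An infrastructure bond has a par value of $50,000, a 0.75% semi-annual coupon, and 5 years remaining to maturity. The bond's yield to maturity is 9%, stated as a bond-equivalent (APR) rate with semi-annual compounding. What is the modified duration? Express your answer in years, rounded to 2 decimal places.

Periodic yield y = 0.045. First find Macaulay duration:
  t   CF        PV=CF/(1+0.045)^t    t·PV
  1       187.50       179.4258       179.4258
  2       187.50       171.6994       343.3987
  3       187.50       164.3056       492.9168
  4       187.50       157.2303       628.9210
  5       187.50       150.4596       752.2979
  6       187.50       143.9805       863.8827
  7       187.50       137.7803       964.4624
  8       187.50       131.8472     1,054.7777
  9       187.50       126.1696     1,135.5262
  10   50,187.50    32,317.1205   323,171.2054
  Σ                 33,680.0188   329,586.8147
P = 33,680.0188; Macaulay duration = 329,586.8147 / 33,680.0188 = 9.78583 half-year periods = 4.89291 years.
Modified duration = D_Mac / (1 + y) = 4.89291 / 1.045 = 4.68221 years.

4.68 years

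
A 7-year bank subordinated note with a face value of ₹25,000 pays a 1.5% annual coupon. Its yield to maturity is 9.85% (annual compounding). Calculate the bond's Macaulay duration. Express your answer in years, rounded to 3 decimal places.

Periodic yield y = 0.0985. Discount each cash flow and weight by its year:
  t   CF        PV=CF/(1+0.0985)^t    t·PV
  1       375.00       341.3746       341.3746
  2       375.00       310.7643       621.5286
  3       375.00       282.8988       848.6964
  4       375.00       257.5319     1,030.1276
  5       375.00       234.4396     1,172.1980
  6       375.00       213.4179     1,280.5076
  7    25,375.00    13,146.3631    92,024.5415
  Σ                 14,786.7902    97,318.9742
Price P = Σ PV = 14,786.7902.
Macaulay duration = Σ(t·PV) / P = 97,318.9742 / 14,786.7902 = 6.58148 years.

6.581 years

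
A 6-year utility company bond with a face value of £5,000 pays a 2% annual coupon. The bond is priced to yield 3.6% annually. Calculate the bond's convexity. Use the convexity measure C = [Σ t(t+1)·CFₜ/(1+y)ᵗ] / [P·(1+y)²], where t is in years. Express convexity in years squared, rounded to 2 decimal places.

36.52

With y = 0.036:
  t   CF        PV=CF/(1+0.036)^t    t·PV        t(t+1)·PV
  1       100.00        96.5251        96.5251         193.0502
  2       100.00        93.1709       186.3419         559.0257
  3       100.00        89.9333       269.8000       1,079.2001
  4       100.00        86.8082       347.2330       1,736.1649
  5       100.00        83.7917       418.9587       2,513.7523
  6     5,100.00     4,124.8831    24,749.2985     173,245.0896
  Σ                  4,575.1125    26,068.1572     179,326.2828
P = 4,575.1125.
Convexity = Σ t(t+1)·PV / [P·(1+y)²] = 179,326.2828 / (4,575.1125 × 1.073296) = 36.51932.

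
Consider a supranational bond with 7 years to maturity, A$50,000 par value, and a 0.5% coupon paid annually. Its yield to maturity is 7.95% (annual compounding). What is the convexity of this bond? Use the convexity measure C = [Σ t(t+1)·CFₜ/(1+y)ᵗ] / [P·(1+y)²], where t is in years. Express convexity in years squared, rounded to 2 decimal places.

46.79

With y = 0.0795:
  t   CF        PV=CF/(1+0.0795)^t    t·PV        t(t+1)·PV
  1       250.00       231.5887       231.5887         463.1774
  2       250.00       214.5333       429.0666       1,287.1998
  3       250.00       198.7340       596.2019       2,384.8074
  4       250.00       184.0981       736.3926       3,681.9630
  5       250.00       170.5402       852.7010       5,116.2061
  6       250.00       157.9807       947.8844       6,635.1908
  7    50,250.00    29,415.5884   205,909.1185   1,647,272.9481
  Σ                 30,573.0634   209,702.9537   1,666,841.4927
P = 30,573.0634.
Convexity = Σ t(t+1)·PV / [P·(1+y)²] = 1,666,841.4927 / (30,573.0634 × 1.165320) = 46.78537.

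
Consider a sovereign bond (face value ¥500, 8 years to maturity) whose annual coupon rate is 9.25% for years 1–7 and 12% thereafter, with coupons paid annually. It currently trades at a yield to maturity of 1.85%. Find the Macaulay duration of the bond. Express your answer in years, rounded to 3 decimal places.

6.437 years

Periodic yield y = 0.0185. Discount each cash flow and weight by its year:
  t   CF        PV=CF/(1+0.0185)^t    t·PV
  1        46.25        45.4099        45.4099
  2        46.25        44.5851        89.1702
  3        46.25        43.7753       131.3258
  4        46.25        42.9801       171.9205
  5        46.25        42.1994       210.9971
  6        46.25        41.4329       248.5975
  7        46.25        40.6803       284.7623
  8       560.00       483.6150     3,868.9200
  Σ                    784.6781     5,051.1033
Price P = Σ PV = 784.6781.
Macaulay duration = Σ(t·PV) / P = 5,051.1033 / 784.6781 = 6.43717 years.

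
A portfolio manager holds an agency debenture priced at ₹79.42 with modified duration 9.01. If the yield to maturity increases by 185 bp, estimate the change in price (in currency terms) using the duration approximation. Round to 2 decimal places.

-₹13.24

Duration approximation: ΔP/P ≈ -D_mod · Δy = -9.01 × (+0.0185) = -0.166685.
ΔP ≈ 79.42 × (-0.166685) = -13.2381227.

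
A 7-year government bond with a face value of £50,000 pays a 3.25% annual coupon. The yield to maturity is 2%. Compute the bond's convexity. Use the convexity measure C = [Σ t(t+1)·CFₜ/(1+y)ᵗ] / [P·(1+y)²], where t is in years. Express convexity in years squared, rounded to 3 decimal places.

With y = 0.02:
  t   CF        PV=CF/(1+0.02)^t    t·PV        t(t+1)·PV
  1     1,625.00     1,593.1373     1,593.1373       3,186.2745
  2     1,625.00     1,561.8993     3,123.7985       9,371.3956
  3     1,625.00     1,531.2738     4,593.8214      18,375.2855
  4     1,625.00     1,501.2488     6,004.9953      30,024.9763
  5     1,625.00     1,471.8126     7,359.0628      44,154.3770
  6     1,625.00     1,442.9535     8,657.7210      60,604.0468
  7    51,625.00    44,942.6692   314,598.6845   2,516,789.4764
  Σ                 54,044.9944   345,931.2208   2,682,505.8322
P = 54,044.9944.
Convexity = Σ t(t+1)·PV / [P·(1+y)²] = 2,682,505.8322 / (54,044.9944 × 1.040400) = 47.70730.

47.707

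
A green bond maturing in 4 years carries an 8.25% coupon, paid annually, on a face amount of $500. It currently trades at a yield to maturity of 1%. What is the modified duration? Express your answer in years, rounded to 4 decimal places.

Periodic yield y = 0.01. First find Macaulay duration:
  t   CF        PV=CF/(1+0.01)^t    t·PV
  1        41.25        40.8416        40.8416
  2        41.25        40.4372        80.8744
  3        41.25        40.0368       120.1105
  4       541.25       520.1306     2,080.5224
  Σ                    641.4463     2,322.3490
P = 641.4463; Macaulay duration = 2,322.3490 / 641.4463 = 3.62049 years.
Modified duration = D_Mac / (1 + y) = 3.62049 / 1.01 = 3.58464 years.

3.5846 years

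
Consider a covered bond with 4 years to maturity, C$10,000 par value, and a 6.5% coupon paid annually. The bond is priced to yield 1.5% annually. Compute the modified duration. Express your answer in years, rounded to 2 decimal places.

3.63 years

Periodic yield y = 0.015. First find Macaulay duration:
  t   CF        PV=CF/(1+0.015)^t    t·PV
  1       650.00       640.3941       640.3941
  2       650.00       630.9301     1,261.8603
  3       650.00       621.6060     1,864.8181
  4    10,650.00    10,034.2621    40,137.0482
  Σ                 11,927.1923    43,904.1207
P = 11,927.1923; Macaulay duration = 43,904.1207 / 11,927.1923 = 3.68101 years.
Modified duration = D_Mac / (1 + y) = 3.68101 / 1.015 = 3.62661 years.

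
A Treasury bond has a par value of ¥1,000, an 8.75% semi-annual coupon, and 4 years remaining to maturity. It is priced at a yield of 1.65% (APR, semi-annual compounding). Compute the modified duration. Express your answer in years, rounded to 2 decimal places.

3.50 years

Periodic yield y = 0.00825. First find Macaulay duration:
  t   CF        PV=CF/(1+0.00825)^t    t·PV
  1        43.75        43.3920        43.3920
  2        43.75        43.0370        86.0739
  3        43.75        42.6848       128.0544
  4        43.75        42.3355       169.3422
  5        43.75        41.9891       209.9457
  6        43.75        41.6456       249.8733
  7        43.75        41.3048       289.1335
  8     1,043.75       977.3512     7,818.8095
  Σ                  1,273.7400     8,994.6246
P = 1,273.7400; Macaulay duration = 8,994.6246 / 1,273.7400 = 7.06159 half-year periods = 3.53079 years.
Modified duration = D_Mac / (1 + y) = 3.53079 / 1.00825 = 3.50190 years.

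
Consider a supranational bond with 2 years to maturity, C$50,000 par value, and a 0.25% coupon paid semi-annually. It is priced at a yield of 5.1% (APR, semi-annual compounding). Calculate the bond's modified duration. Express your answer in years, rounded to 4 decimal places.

1.9464 years

Periodic yield y = 0.0255. First find Macaulay duration:
  t   CF        PV=CF/(1+0.0255)^t    t·PV
  1        62.50        60.9459        60.9459
  2        62.50        59.4304       118.8608
  3        62.50        57.9526       173.8578
  4    50,062.50    45,265.7661   181,063.0642
  Σ                 45,444.0950   181,416.7288
P = 45,444.0950; Macaulay duration = 181,416.7288 / 45,444.0950 = 3.99209 half-year periods = 1.99604 years.
Modified duration = D_Mac / (1 + y) = 1.99604 / 1.0255 = 1.94641 years.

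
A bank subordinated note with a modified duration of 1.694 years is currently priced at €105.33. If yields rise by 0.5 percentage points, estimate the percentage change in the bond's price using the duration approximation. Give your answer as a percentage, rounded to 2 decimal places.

-0.85%

Duration approximation: ΔP/P ≈ -D_mod · Δy = -1.694 × (+0.005) = -0.008470.
As a percentage: -0.8470%.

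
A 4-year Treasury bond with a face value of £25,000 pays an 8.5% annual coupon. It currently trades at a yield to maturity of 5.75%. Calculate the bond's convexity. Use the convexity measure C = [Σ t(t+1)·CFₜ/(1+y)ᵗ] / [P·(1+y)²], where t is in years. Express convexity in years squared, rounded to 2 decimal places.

With y = 0.0575:
  t   CF        PV=CF/(1+0.0575)^t    t·PV        t(t+1)·PV
  1     2,125.00     2,009.4563     2,009.4563       4,018.9125
  2     2,125.00     1,900.1950     3,800.3901      11,401.1703
  3     2,125.00     1,796.8748     5,390.6243      21,562.4970
  4    27,125.00    21,689.4352    86,757.7407     433,788.7037
  Σ                 27,395.9612    97,958.2114     470,771.2835
P = 27,395.9612.
Convexity = Σ t(t+1)·PV / [P·(1+y)²] = 470,771.2835 / (27,395.9612 × 1.118306) = 15.36607.

15.37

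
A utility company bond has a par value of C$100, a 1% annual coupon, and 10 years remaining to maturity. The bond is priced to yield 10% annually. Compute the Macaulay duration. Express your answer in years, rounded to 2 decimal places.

Periodic yield y = 0.1. Discount each cash flow and weight by its year:
  t   CF        PV=CF/(1+0.1)^t    t·PV
  1         1.00         0.9091         0.9091
  2         1.00         0.8264         1.6529
  3         1.00         0.7513         2.2539
  4         1.00         0.6830         2.7321
  5         1.00         0.6209         3.1046
  6         1.00         0.5645         3.3868
  7         1.00         0.5132         3.5921
  8         1.00         0.4665         3.7321
  9         1.00         0.4241         3.8169
  10      101.00        38.9399       389.3987
  Σ                     44.6989       414.5792
Price P = Σ PV = 44.6989.
Macaulay duration = Σ(t·PV) / P = 414.5792 / 44.6989 = 9.27493 years.

9.27 years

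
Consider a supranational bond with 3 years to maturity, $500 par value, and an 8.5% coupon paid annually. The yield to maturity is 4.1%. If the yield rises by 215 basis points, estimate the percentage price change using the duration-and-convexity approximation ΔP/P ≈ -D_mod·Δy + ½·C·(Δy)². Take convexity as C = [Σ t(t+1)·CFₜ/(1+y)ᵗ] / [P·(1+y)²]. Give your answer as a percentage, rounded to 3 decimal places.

-5.519%

With y = 0.041:
  t   CF        PV=CF/(1+0.041)^t    t·PV        t(t+1)·PV
  1        42.50        40.8261        40.8261          81.6523
  2        42.50        39.2182        78.4364         235.3091
  3       542.50       480.8920     1,442.6760       5,770.7040
  Σ                    560.9363     1,561.9385       6,087.6654
P = 560.9363; D_Mac = 2.78452 yrs; D_mod = 2.67485 yrs; C = 10.01465.
Duration effect: -2.67485 × (+0.0215) = -0.057509
Convexity effect: 0.5 × 10.01465 × (0.0215)² = +0.0023146
ΔP/P ≈ -0.057509 + 0.0023146 = -0.055195 = -5.5195%.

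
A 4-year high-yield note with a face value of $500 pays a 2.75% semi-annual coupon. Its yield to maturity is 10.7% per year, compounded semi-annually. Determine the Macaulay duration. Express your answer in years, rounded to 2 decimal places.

3.78 years

Periodic yield y = 0.0535. Discount each cash flow and weight by its period:
  t   CF        PV=CF/(1+0.0535)^t    t·PV
  1        6.875         6.5259         6.5259
  2        6.875         6.1945        12.3889
  3        6.875         5.8799        17.6397
  4        6.875         5.5813        22.3252
  5        6.875         5.2979        26.4893
  6        6.875         5.0288        30.1729
  7        6.875         4.7734        33.4140
  8      506.875       334.0601     2,672.4805
  Σ                    373.3417     2,821.4363
Price P = Σ PV = 373.3417.
Macaulay duration = Σ(t·PV) / P = 2,821.4363 / 373.3417 = 7.55725 half-year periods.
In years: 7.55725 / 2 = 3.77862 years.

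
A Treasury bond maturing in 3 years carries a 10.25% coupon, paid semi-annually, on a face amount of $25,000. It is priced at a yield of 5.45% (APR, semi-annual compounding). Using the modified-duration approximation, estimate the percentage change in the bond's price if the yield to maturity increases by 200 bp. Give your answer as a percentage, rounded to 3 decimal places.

-5.219%

Periodic yield y = 0.02725. Modified duration first:
  t   CF        PV=CF/(1+0.02725)^t    t·PV
  1     1,281.25     1,247.2621     1,247.2621
  2     1,281.25     1,214.1758     2,428.3516
  3     1,281.25     1,181.9672     3,545.9016
  4     1,281.25     1,150.6130     4,602.4520
  5     1,281.25     1,120.0905     5,600.4527
  6    26,281.25    22,366.0411   134,196.2464
  Σ                 28,280.1497   151,620.6665
P = 28,280.1497; D_Mac = 5.36138 half-year periods = 2.68069 yrs; D_mod = 2.68069/(1+0.02725) = 2.60958 yrs.
ΔP/P ≈ -D_mod · Δy = -2.60958 × (+0.02) = -0.052192 = -5.2192%.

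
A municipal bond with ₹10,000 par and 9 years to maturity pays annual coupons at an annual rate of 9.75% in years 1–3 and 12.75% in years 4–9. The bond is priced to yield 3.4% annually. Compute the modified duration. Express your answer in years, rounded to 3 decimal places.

6.614 years

Periodic yield y = 0.034. First find Macaulay duration:
  t   CF        PV=CF/(1+0.034)^t    t·PV
  1       975.00       942.9400       942.9400
  2       975.00       911.9343     1,823.8685
  3       975.00       881.9480     2,645.8441
  4     1,275.00     1,115.3933     4,461.5732
  5     1,275.00     1,078.7169     5,393.5846
  6     1,275.00     1,043.2465     6,259.4792
  7     1,275.00     1,008.9425     7,062.5975
  8     1,275.00       975.7664     7,806.1315
  9    11,275.00     8,345.1030    75,105.9271
  Σ                 16,303.9910   111,501.9457
P = 16,303.9910; Macaulay duration = 111,501.9457 / 16,303.9910 = 6.83894 years.
Modified duration = D_Mac / (1 + y) = 6.83894 / 1.034 = 6.61406 years.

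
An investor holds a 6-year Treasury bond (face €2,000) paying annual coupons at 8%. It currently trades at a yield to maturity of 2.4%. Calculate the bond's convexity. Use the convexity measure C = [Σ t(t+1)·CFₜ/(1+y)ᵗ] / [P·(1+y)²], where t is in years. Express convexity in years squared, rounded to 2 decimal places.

32.36

With y = 0.024:
  t   CF        PV=CF/(1+0.024)^t    t·PV        t(t+1)·PV
  1       160.00       156.2500       156.2500         312.5000
  2       160.00       152.5879       305.1758         915.5273
  3       160.00       149.0116       447.0348       1,788.1393
  4       160.00       145.5192       582.0766       2,910.3830
  5       160.00       142.1085       710.5427       4,263.2564
  6     2,160.00     1,873.5014    11,241.0081      78,687.0569
  Σ                  2,618.9786    13,442.0881      88,876.8630
P = 2,618.9786.
Convexity = Σ t(t+1)·PV / [P·(1+y)²] = 88,876.8630 / (2,618.9786 × 1.048576) = 32.36360.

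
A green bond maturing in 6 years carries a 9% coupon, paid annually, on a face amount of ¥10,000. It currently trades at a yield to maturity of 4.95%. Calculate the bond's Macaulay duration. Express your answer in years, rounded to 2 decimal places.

Periodic yield y = 0.0495. Discount each cash flow and weight by its year:
  t   CF        PV=CF/(1+0.0495)^t    t·PV
  1       900.00       857.5512       857.5512
  2       900.00       817.1045     1,634.2091
  3       900.00       778.5655     2,335.6966
  4       900.00       741.8443     2,967.3770
  5       900.00       706.8549     3,534.2747
  6    10,900.00     8,157.0259    48,942.1553
  Σ                 12,058.9464    60,271.2639
Price P = Σ PV = 12,058.9464.
Macaulay duration = Σ(t·PV) / P = 60,271.2639 / 12,058.9464 = 4.99805 years.

5.00 years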